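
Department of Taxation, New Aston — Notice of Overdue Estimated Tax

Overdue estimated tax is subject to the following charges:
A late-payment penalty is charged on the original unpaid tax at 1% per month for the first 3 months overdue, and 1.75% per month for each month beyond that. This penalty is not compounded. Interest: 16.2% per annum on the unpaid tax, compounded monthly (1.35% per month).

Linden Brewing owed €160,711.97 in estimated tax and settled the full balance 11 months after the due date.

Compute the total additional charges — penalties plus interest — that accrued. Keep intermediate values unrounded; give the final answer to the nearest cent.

€52,864.74

Penalty, months 1–3: 3 × 1% × €160,711.97 = €4,821.36…
Penalty, months 4–11: 8 × 1.75% × €160,711.97 = €22,499.68…
Interest: €160,711.97 × ((1 + 0.0135)^11 − 1) = €160,711.97 × 0.1589409… = €25,543.7024…
Penalties + interest = €27,321.0349 + €25,543.7024… = €52,864.74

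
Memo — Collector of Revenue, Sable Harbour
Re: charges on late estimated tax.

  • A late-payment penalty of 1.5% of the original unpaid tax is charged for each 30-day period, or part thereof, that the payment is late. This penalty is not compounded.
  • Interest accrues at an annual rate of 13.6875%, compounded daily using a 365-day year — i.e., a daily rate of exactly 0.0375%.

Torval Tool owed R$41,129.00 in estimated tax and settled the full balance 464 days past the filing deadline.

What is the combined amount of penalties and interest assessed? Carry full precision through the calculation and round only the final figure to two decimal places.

Penalty periods: ⌈464/30⌉ = 16; penalty = 16 × 1.5% × R$41,129.00 = R$9,870.96
Interest: R$41,129.00 × ((1 + 0.000375)^464 − 1) = R$41,129.00 × 0.19001675… = R$7,815.1989…
Penalties + interest = R$9,870.9600 + R$7,815.1989… = R$17,686.16

R$17,686.16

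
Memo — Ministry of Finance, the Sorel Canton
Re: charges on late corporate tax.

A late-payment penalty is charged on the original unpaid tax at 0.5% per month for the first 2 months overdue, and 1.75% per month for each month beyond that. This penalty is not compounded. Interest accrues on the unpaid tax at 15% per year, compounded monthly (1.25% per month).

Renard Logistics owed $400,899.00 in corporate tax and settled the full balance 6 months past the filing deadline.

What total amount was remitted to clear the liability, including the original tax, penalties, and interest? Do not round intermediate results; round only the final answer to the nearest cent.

$463,993.76

Penalty, months 1–2: 2 × 0.5% × $400,899.00 = $4,008.99
Penalty, months 3–6: 4 × 1.75% × $400,899.00 = $28,062.93
Interest: $400,899.00 × ((1 + 0.0125)^6 − 1) = $400,899.00 × 0.0773832… = $31,022.8397…
Total = $400,899.00 + $32,071.9200 + $31,022.8397… = $463,993.76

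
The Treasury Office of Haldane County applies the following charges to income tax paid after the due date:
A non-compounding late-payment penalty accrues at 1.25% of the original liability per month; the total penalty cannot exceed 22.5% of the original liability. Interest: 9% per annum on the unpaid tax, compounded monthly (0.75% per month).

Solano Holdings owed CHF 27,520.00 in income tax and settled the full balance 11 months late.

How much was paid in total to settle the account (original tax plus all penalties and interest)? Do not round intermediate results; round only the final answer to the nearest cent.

Penalty: 11 × 1.25% × CHF 27,520.00 = CHF 3,784.00 (below the 22.5% cap of CHF 6,192.00)
Interest: CHF 27,520.00 × ((1 + 0.0075)^11 − 1) = CHF 27,520.00 × 0.0856644… = CHF 2,357.4847…
Total = CHF 27,520.00 + CHF 3,784.0000 + CHF 2,357.4847… = CHF 33,661.48

CHF 33,661.48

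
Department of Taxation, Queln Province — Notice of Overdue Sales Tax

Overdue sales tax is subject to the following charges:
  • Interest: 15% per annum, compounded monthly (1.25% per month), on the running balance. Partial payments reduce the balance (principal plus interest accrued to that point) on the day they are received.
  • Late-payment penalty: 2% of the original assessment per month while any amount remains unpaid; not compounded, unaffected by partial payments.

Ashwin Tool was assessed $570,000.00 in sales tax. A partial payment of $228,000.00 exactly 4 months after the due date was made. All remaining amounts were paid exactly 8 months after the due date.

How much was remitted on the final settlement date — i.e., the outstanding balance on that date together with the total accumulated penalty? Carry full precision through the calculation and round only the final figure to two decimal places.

$481,141.54

Balance at month 4: $570,000.0000 × (1 + 0.0125)^4 = $599,038.8420…
After $228,000.00 payment: $599,038.8420… − $228,000.00 = $371,038.8420…
Balance at month 8: $371,038.8420… × (1 + 0.0125)^4 = $389,941.5409…
Penalty: 8 × 2% × $570,000.00 = $91,200.00
Final settlement = outstanding balance + penalty = $389,941.5409… + $91,200.00 = $481,141.54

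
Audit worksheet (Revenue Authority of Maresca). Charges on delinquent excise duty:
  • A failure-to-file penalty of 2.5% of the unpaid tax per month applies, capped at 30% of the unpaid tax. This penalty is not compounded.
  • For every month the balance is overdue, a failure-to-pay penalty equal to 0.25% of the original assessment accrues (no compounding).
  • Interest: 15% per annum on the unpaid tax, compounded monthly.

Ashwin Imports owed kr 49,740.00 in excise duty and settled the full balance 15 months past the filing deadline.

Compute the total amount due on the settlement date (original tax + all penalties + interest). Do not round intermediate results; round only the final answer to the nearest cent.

kr 76,715.45

Failure-to-file: 15 × 2.5% × kr 49,740.00 = kr 18,652.50, capped at 30% × kr 49,740.00 = kr 14,922.00
Failure-to-pay penalty = 0.25% × kr 49,740.00 × 15 mo = kr 1,865.25
Interest (15%/yr ÷ 12 = 1.25%/month): kr 49,740.00 × ((1 + 0.0125)^15 − 1) = kr 10,188.2036…
Total = kr 49,740.00 + kr 16,787.2500 + kr 10,188.2036… = kr 76,715.45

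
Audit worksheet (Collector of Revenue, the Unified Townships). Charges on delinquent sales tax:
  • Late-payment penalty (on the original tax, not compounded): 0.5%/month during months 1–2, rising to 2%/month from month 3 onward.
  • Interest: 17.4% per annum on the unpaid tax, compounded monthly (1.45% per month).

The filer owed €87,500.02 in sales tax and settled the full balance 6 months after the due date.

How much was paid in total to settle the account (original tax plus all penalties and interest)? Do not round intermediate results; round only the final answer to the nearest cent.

Penalty, months 1–2: 2 × 0.5% × €87,500.02 = €875.00…
Penalty, months 3–6: 4 × 2% × €87,500.02 = €7,000.00…
Interest: €87,500.02 × ((1 + 0.0145)^6 − 1) = €87,500.02 × 0.0902154… = €7,893.8484…
Total = €87,500.02 + €7,875.0018 + €7,893.8484… = €103,268.87

€103,268.87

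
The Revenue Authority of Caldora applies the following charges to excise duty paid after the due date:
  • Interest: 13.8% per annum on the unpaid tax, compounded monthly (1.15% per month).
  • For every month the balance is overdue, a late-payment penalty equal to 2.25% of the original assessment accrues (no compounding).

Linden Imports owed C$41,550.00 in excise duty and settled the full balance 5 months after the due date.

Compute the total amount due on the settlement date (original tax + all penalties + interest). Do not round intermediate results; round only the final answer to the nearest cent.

C$48,669.09

Late-payment penalty = 2.25% × C$41,550.00 × 5 mo = C$4,674.38…
Interest: C$41,550.00 × ((1 + 0.0115)^5 − 1) = C$41,550.00 × 0.0588378… = C$2,444.7104…
Total = C$41,550.00 + C$4,674.3750 + C$2,444.7104… = C$48,669.09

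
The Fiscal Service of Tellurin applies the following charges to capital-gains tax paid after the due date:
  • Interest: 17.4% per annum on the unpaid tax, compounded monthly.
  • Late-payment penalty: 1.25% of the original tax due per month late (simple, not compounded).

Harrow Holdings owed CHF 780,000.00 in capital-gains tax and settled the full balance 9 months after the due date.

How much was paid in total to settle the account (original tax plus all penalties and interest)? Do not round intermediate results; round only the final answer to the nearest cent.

CHF 975,647.97

Late-payment penalty: 9 × 1.25% × CHF 780,000.00 = CHF 87,750.00
Interest (17.4%/yr ÷ 12 = 1.45%/month): CHF 780,000.00 × ((1 + 0.0145)^9 − 1) = CHF 107,897.9740…
Total = CHF 780,000.00 + CHF 87,750.0000 + CHF 107,897.9740… = CHF 975,647.97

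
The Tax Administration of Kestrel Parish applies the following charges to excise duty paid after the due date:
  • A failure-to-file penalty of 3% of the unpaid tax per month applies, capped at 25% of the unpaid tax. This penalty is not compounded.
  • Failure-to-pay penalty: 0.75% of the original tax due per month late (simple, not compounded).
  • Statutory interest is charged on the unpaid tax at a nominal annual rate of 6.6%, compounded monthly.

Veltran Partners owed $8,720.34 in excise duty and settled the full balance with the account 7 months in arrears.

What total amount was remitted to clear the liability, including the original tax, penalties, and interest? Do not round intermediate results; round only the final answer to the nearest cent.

$11,350.75

Failure-to-file: 7 × 3% × $8,720.34 = $1,831.27… (under the 25% cap)
Failure-to-pay penalty: 7 × 0.75% × $8,720.34 = $457.82…
Interest (6.6%/yr ÷ 12 = 0.55%/month): $8,720.34 × ((1 + 0.0055)^7 − 1) = $341.3237…
Total = $8,720.34 + $2,289.0893… + $341.3237… = $11,350.75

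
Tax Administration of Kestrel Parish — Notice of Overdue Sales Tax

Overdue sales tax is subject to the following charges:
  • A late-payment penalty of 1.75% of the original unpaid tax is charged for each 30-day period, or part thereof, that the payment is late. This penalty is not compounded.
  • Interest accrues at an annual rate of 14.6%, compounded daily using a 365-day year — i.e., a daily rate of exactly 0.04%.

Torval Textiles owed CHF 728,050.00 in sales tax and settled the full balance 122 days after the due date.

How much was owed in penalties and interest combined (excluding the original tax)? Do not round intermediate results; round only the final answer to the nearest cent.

CHF 100,106.93

Penalty periods: ⌈122/30⌉ = 5; penalty = 5 × 1.75% × CHF 728,050.00 = CHF 63,704.38…
Interest: CHF 728,050.00 × ((1 + 0.0004)^122 − 1) = CHF 728,050.00 × 0.05000008… = CHF 36,402.5600…
Penalties + interest = CHF 63,704.3750 + CHF 36,402.5600… = CHF 100,106.93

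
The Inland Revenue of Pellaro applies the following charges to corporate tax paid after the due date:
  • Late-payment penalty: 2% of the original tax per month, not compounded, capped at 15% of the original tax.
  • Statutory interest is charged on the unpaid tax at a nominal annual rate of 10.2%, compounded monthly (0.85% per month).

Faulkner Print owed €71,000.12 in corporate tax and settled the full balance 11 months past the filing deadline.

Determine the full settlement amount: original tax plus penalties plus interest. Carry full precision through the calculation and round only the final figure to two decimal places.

€88,578.10

Penalty (uncapped): 11 × 2% × €71,000.12 = €15,620.03…; cap = 15% × €71,000.12 = €10,650.02… → penalty = €10,650.02…
Interest: €71,000.12 × ((1 + 0.0085)^11 − 1) = €71,000.12 × 0.0975768… = €6,927.9662…
Total = €71,000.12 + €10,650.0180 + €6,927.9662… = €88,578.10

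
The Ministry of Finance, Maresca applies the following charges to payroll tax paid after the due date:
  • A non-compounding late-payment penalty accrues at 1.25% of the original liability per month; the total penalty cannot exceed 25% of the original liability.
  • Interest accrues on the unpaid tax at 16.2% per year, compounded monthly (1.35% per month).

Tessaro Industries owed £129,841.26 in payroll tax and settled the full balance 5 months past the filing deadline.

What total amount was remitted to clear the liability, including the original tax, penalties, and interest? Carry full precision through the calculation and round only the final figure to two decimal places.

£146,960.48

Penalty: 5 × 1.25% × £129,841.26 = £8,115.08… (below the 25% cap of £32,460.32…)
Interest: £129,841.26 × ((1 + 0.0135)^5 − 1) = £129,841.26 × 0.0693473… = £9,004.1369…
Total = £129,841.26 + £8,115.0788… + £9,004.1369… = £146,960.48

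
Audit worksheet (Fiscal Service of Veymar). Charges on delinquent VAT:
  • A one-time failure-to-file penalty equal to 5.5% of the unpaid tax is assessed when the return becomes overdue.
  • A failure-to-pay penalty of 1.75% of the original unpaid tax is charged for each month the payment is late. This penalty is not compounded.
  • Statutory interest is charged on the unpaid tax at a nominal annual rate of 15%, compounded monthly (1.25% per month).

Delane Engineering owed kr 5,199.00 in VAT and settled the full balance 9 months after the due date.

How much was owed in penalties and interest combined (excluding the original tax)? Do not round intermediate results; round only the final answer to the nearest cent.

Failure-to-file penalty: 5.5% × kr 5,199.00 = kr 285.95…
Failure-to-pay penalty: 9 × 1.75% × kr 5,199.00 = kr 818.84…
Interest: kr 5,199.00 × ((1 + 0.0125)^9 − 1) = kr 5,199.00 × 0.1182922… = kr 615.0010…
Penalties + interest = kr 1,104.7875 + kr 615.0010… = kr 1,719.79

kr 1,719.79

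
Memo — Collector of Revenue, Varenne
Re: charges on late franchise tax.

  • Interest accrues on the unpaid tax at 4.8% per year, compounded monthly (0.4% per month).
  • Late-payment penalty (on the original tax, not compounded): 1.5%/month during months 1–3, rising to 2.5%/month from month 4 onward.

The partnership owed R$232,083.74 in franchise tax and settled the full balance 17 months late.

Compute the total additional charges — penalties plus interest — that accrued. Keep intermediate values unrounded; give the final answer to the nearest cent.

Penalty, months 1–3: 3 × 1.5% × R$232,083.74 = R$10,443.77…
Penalty, months 4–17: 14 × 2.5% × R$232,083.74 = R$81,229.31…
Interest: R$232,083.74 × ((1 + 0.004)^17 − 1) = R$232,083.74 × 0.0702201… = R$16,296.9517…
Penalties + interest = R$91,673.0773 + R$16,296.9517… = R$107,970.03

R$107,970.03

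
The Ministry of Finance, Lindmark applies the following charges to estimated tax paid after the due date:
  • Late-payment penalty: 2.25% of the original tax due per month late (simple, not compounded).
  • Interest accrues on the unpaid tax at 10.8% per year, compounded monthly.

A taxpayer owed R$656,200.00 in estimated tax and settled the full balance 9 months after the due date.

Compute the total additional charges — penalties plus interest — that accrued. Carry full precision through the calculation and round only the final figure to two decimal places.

Late-payment penalty: 9 × 2.25% × R$656,200.00 = R$132,880.50
Interest (10.8%/yr ÷ 12 = 0.9%/month): R$656,200.00 × ((1 + 0.009)^9 − 1) = R$55,106.4096…
Penalties + interest = R$132,880.5000 + R$55,106.4096… = R$187,986.91

R$187,986.91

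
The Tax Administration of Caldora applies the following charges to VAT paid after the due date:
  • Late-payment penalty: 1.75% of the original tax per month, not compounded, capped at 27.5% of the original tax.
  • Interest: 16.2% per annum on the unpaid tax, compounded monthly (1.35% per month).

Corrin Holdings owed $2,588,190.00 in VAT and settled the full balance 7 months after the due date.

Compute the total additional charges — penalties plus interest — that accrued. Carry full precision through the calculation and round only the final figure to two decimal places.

Penalty: 7 × 1.75% × $2,588,190.00 = $317,053.28… (below the 27.5% cap of $711,752.25)
Interest: $2,588,190.00 × ((1 + 0.0135)^7 − 1) = $2,588,190.00 × 0.0984145… = $254,715.5156…
Penalties + interest = $317,053.2750 + $254,715.5156… = $571,768.79

$571,768.79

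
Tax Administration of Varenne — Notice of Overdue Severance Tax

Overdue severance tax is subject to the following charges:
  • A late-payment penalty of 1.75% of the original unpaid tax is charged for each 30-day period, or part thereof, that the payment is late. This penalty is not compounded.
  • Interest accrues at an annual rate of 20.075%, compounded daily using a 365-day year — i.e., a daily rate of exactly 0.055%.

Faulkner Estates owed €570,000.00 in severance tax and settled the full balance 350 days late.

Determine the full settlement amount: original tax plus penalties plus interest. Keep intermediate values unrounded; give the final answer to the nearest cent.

€810,661.04

Penalty periods: ⌈350/30⌉ = 12; penalty = 12 × 1.75% × €570,000.00 = €119,700.00
Interest: €570,000.00 × ((1 + 0.00055)^350 − 1) = €570,000.00 × 0.21221235… = €120,961.0418…
Total = €570,000.00 + €119,700.0000 + €120,961.0418… = €810,661.04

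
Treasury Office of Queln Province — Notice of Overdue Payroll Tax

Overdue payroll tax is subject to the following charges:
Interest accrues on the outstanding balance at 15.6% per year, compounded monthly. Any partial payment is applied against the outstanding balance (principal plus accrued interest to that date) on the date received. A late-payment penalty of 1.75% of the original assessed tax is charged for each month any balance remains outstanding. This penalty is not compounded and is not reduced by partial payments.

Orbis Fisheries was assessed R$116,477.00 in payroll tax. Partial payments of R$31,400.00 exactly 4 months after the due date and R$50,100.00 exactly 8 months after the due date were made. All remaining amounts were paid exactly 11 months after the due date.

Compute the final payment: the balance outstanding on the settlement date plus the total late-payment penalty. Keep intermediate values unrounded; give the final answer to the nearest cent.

Monthly rate = 15.6% ÷ 12 = 1.3%
Balance at month 4: R$116,477.0000 × (1 + 0.013)^4 = R$122,652.9386…
After R$31,400.00 payment: R$122,652.9386… − R$31,400.00 = R$91,252.9386…
Balance at month 8: R$91,252.9386… × (1 + 0.013)^4 = R$96,091.4264…
After R$50,100.00 payment: R$96,091.4264… − R$50,100.00 = R$45,991.4264…
Balance at month 11: R$45,991.4264… × (1 + 0.013)^3 = R$47,808.5108…
Penalty: 11 × 1.75% × R$116,477.00 = R$22,421.82…
Final settlement = outstanding balance + penalty = R$47,808.5108… + R$22,421.82… = R$70,230.33

R$70,230.33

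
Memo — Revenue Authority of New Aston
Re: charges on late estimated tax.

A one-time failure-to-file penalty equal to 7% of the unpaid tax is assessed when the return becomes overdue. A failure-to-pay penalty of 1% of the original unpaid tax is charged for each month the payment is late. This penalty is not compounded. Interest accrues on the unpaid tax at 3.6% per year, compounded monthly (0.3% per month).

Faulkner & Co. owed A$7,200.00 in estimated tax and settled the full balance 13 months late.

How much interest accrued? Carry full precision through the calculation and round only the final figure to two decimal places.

A$285.91

Interest: A$7,200.00 × ((1 + 0.003)^13 − 1) = A$7,200.00 × 0.0397098… = A$285.9104…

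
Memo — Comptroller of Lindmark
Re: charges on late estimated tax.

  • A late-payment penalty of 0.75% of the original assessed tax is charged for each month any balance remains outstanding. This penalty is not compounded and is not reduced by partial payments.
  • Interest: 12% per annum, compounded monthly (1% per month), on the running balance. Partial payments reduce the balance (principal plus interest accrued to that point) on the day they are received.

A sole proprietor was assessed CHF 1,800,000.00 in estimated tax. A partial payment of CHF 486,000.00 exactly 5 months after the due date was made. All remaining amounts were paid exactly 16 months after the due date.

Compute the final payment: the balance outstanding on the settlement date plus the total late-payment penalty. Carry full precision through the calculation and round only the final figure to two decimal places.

Balance at month 5: CHF 1,800,000.0000 × (1 + 0.01)^5 = CHF 1,891,818.0902…
After CHF 486,000.00 payment: CHF 1,891,818.0902… − CHF 486,000.00 = CHF 1,405,818.0902…
Balance at month 16: CHF 1,405,818.0902… × (1 + 0.01)^11 = CHF 1,568,426.7444…
Penalty: 16 × 0.75% × CHF 1,800,000.00 = CHF 216,000.00
Final settlement = outstanding balance + penalty = CHF 1,568,426.7444… + CHF 216,000.00 = CHF 1,784,426.74

CHF 1,784,426.74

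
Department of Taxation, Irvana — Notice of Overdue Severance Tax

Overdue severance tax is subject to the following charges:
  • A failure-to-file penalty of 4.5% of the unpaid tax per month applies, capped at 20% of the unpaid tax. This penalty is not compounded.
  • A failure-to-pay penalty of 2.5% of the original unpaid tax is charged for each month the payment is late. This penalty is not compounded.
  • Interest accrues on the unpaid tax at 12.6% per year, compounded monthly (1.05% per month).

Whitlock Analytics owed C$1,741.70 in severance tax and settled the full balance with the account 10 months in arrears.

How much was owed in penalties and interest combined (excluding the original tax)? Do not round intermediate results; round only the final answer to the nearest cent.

Failure-to-file: 10 × 4.5% × C$1,741.70 = C$783.77…, capped at 20% × C$1,741.70 = C$348.34
Failure-to-pay penalty: 10 × 2.5% × C$1,741.70 = C$435.43…
Interest: C$1,741.70 × ((1 + 0.0105)^10 − 1) = C$1,741.70 × 0.1101028… = C$191.7660…
Penalties + interest = C$783.7650 + C$191.7660… = C$975.53

C$975.53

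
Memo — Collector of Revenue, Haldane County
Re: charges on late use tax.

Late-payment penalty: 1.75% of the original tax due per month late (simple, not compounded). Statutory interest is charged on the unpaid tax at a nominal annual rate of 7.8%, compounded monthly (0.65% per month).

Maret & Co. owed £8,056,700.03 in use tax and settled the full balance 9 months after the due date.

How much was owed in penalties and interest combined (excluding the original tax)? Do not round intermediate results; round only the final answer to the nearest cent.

£1,752,689.13

Late-payment penalty = 1.75% × £8,056,700.03 × 9 mo = £1,268,930.25…
Interest: £8,056,700.03 × ((1 + 0.0065)^9 − 1) = £8,056,700.03 × 0.0600443… = £483,758.8724…
Penalties + interest = £1,268,930.2547… + £483,758.8724… = £1,752,689.13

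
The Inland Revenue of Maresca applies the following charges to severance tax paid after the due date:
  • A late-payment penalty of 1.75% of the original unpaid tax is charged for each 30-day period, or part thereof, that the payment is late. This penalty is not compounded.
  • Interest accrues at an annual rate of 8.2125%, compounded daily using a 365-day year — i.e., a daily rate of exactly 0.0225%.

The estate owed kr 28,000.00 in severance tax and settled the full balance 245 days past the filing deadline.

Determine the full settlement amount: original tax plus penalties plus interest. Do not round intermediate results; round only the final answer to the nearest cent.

kr 33,996.65

Penalty periods: ⌈245/30⌉ = 9; penalty = 9 × 1.75% × kr 28,000.00 = kr 4,410.00
Interest: kr 28,000.00 × ((1 + 0.000225)^245 − 1) = kr 28,000.00 × 0.05666614… = kr 1,586.6519…
Total = kr 28,000.00 + kr 4,410.0000 + kr 1,586.6519… = kr 33,996.65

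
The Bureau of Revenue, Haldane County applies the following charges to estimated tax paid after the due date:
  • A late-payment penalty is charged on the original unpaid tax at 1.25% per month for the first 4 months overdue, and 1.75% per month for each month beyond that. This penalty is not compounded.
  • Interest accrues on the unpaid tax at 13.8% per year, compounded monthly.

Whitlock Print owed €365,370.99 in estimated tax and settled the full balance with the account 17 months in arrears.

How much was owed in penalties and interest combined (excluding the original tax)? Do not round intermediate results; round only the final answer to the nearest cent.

€179,785.58

Penalty, months 1–4: 4 × 1.25% × €365,370.99 = €18,268.55…
Penalty, months 5–17: 13 × 1.75% × €365,370.99 = €83,121.90…
Interest (13.8%/yr ÷ 12 = 1.15%/month): €365,370.99 × ((1 + 0.0115)^17 − 1) = €78,395.1305…
Penalties + interest = €101,390.4497… + €78,395.1305… = €179,785.58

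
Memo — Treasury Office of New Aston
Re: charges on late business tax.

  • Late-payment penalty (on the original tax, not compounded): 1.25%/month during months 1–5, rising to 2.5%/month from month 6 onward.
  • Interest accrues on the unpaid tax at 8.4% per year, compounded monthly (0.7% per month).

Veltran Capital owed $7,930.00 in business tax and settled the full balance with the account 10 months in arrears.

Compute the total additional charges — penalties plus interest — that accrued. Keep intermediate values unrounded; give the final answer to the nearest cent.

$2,059.79

Penalty, months 1–5: 5 × 1.25% × $7,930.00 = $495.63…
Penalty, months 6–10: 5 × 2.5% × $7,930.00 = $991.25
Interest: $7,930.00 × ((1 + 0.007)^10 − 1) = $7,930.00 × 0.0722467… = $572.9161…
Penalties + interest = $1,486.8750 + $572.9161… = $2,059.79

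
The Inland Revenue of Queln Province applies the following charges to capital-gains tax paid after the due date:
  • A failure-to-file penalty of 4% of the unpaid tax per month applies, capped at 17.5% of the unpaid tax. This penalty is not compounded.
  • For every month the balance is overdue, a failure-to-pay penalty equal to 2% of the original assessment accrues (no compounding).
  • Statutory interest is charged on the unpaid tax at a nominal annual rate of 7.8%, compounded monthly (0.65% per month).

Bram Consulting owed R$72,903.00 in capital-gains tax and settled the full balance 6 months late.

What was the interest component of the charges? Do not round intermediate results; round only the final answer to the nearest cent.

Interest: R$72,903.00 × ((1 + 0.0065)^6 − 1) = R$72,903.00 × 0.0396393… = R$2,889.8217…

R$2,889.82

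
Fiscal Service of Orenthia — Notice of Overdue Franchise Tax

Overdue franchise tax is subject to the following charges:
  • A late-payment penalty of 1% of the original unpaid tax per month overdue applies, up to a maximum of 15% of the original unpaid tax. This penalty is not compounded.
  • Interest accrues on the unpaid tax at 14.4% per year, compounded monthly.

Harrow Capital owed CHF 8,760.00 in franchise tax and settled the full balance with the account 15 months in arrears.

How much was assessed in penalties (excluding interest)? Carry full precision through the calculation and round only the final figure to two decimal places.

Penalty (uncapped): 15 × 1% × CHF 8,760.00 = CHF 1,314.00; cap = 15% × CHF 8,760.00 = CHF 1,314.00 → penalty = CHF 1,314.00

CHF 1,314.00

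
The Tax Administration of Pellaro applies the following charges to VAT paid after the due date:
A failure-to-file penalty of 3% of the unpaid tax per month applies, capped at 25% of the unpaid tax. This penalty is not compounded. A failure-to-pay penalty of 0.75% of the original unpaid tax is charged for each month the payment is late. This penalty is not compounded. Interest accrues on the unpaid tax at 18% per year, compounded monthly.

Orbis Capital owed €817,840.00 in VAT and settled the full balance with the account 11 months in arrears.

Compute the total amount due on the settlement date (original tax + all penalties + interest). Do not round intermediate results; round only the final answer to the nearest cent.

Failure-to-file: 11 × 3% × €817,840.00 = €269,887.20, capped at 25% × €817,840.00 = €204,460.00
Failure-to-pay penalty = 0.75% × €817,840.00 × 11 mo = €67,471.80
Interest (18%/yr ÷ 12 = 1.5%/month): €817,840.00 × ((1 + 0.015)^11 − 1) = €145,533.7590…
Total = €817,840.00 + €271,931.8000 + €145,533.7590… = €1,235,305.56

€1,235,305.56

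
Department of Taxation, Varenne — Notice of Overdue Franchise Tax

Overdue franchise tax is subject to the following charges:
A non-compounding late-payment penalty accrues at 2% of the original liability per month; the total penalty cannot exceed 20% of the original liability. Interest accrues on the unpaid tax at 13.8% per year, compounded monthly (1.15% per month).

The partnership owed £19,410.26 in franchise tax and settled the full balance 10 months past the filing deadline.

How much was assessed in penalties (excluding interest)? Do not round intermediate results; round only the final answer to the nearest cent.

Penalty (uncapped): 10 × 2% × £19,410.26 = £3,882.05…; cap = 20% × £19,410.26 = £3,882.05… → penalty = £3,882.05…

£3,882.05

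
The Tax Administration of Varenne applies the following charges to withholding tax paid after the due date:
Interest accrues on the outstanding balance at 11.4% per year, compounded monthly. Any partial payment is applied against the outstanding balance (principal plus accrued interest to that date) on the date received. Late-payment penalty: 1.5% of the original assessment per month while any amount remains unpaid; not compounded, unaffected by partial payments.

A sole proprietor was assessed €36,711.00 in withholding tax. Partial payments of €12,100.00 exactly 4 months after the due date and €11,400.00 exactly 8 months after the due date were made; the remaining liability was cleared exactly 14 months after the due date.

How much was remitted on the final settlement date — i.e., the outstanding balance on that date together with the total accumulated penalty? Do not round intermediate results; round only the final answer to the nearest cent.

Monthly rate = 11.4% ÷ 12 = 0.95%
Balance at month 4: €36,711.0000 × (1 + 0.0095)^4 = €38,126.0232…
After €12,100.00 payment: €38,126.0232… − €12,100.00 = €26,026.0232…
Balance at month 8: €26,026.0232… × (1 + 0.0095)^4 = €27,029.1946…
After €11,400.00 payment: €27,029.1946… − €11,400.00 = €15,629.1946…
Balance at month 14: €15,629.1946… × (1 + 0.0095)^6 = €16,541.4867…
Penalty: 14 × 1.5% × €36,711.00 = €7,709.31
Final settlement = outstanding balance + penalty = €16,541.4867… + €7,709.31 = €24,250.80

€24,250.80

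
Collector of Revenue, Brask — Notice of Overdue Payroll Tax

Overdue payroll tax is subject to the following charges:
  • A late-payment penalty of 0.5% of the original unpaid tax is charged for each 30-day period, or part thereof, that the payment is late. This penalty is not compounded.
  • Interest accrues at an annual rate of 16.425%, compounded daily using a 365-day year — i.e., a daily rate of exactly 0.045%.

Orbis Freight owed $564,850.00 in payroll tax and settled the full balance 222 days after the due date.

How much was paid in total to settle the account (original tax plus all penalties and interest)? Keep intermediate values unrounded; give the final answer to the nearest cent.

$646,773.34

Penalty periods: ⌈222/30⌉ = 8; penalty = 8 × 0.5% × $564,850.00 = $22,594.00
Interest: $564,850.00 × ((1 + 0.00045)^222 − 1) = $564,850.00 × 0.10503558… = $59,329.3447…
Total = $564,850.00 + $22,594.0000 + $59,329.3447… = $646,773.34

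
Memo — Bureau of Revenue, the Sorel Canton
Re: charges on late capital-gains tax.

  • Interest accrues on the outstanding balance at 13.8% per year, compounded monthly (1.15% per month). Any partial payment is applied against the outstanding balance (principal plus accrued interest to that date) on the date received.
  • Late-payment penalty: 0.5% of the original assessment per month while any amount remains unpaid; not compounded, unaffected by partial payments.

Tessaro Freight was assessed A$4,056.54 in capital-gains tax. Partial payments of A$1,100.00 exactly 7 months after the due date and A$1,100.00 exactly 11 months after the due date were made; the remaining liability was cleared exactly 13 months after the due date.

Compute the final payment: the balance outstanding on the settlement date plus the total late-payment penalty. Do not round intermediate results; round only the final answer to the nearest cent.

A$2,666.77

Balance at month 7: A$4,056.5400 × (1 + 0.0115)^7 = A$4,394.5759…
After A$1,100.00 payment: A$4,394.5759… − A$1,100.00 = A$3,294.5759…
Balance at month 11: A$3,294.5759… × (1 + 0.0115)^4 = A$3,448.7608…
After A$1,100.00 payment: A$3,448.7608… − A$1,100.00 = A$2,348.7608…
Balance at month 13: A$2,348.7608… × (1 + 0.0115)^2 = A$2,403.0929…
Penalty: 13 × 0.5% × A$4,056.54 = A$263.68…
Final settlement = outstanding balance + penalty = A$2,403.0929… + A$263.68… = A$2,666.77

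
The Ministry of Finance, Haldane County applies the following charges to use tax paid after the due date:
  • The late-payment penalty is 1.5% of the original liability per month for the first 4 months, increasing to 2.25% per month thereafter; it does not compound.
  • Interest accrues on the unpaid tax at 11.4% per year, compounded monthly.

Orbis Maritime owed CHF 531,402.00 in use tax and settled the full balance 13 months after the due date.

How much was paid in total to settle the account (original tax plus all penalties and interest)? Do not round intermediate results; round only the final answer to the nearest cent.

Penalty, months 1–4: 4 × 1.5% × CHF 531,402.00 = CHF 31,884.12
Penalty, months 5–13: 9 × 2.25% × CHF 531,402.00 = CHF 107,608.91…
Interest (11.4%/yr ÷ 12 = 0.95%/month): CHF 531,402.00 × ((1 + 0.0095)^13 − 1) = CHF 69,502.4044…
Total = CHF 531,402.00 + CHF 139,493.0250 + CHF 69,502.4044… = CHF 740,397.43

CHF 740,397.43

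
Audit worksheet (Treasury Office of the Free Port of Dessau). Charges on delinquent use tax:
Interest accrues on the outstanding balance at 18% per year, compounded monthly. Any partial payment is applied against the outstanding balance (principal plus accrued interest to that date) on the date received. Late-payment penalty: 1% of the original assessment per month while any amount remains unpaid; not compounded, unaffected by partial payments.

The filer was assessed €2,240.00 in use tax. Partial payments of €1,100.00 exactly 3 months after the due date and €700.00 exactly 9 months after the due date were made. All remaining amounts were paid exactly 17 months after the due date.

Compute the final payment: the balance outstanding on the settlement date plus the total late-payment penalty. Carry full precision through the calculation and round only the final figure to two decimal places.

Monthly rate = 18% ÷ 12 = 1.5%
Balance at month 3: €2,240.0000 × (1 + 0.015)^3 = €2,342.3196…
After €1,100.00 payment: €2,342.3196… − €1,100.00 = €1,242.3196…
Balance at month 9: €1,242.3196… × (1 + 0.015)^6 = €1,358.4060…
After €700.00 payment: €1,358.4060… − €700.00 = €658.4060…
Balance at month 17: €658.4060… × (1 + 0.015)^8 = €741.6894…
Penalty: 17 × 1% × €2,240.00 = €380.80
Final settlement = outstanding balance + penalty = €741.6894… + €380.80 = €1,122.49

€1,122.49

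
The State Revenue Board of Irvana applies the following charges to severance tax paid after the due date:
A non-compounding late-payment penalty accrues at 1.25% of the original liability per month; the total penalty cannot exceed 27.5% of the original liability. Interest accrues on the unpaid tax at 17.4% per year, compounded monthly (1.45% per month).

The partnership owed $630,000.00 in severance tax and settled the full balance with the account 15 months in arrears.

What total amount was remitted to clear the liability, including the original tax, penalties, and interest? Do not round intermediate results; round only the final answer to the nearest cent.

$899,971.18

Penalty: 15 × 1.25% × $630,000.00 = $118,125.00 (below the 27.5% cap of $173,250.00)
Interest: $630,000.00 × ((1 + 0.0145)^15 − 1) = $630,000.00 × 0.2410257… = $151,846.1825…
Total = $630,000.00 + $118,125.0000 + $151,846.1825… = $899,971.18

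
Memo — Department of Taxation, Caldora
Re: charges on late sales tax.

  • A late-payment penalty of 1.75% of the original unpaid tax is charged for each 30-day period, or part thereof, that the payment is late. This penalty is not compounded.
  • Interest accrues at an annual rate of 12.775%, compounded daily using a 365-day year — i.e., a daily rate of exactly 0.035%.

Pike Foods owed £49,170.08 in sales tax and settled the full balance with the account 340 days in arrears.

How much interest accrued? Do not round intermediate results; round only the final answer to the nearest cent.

£6,212.47

Interest: £49,170.08 × ((1 + 0.00035)^340 − 1) = £49,170.08 × 0.12634647… = £6,212.4659…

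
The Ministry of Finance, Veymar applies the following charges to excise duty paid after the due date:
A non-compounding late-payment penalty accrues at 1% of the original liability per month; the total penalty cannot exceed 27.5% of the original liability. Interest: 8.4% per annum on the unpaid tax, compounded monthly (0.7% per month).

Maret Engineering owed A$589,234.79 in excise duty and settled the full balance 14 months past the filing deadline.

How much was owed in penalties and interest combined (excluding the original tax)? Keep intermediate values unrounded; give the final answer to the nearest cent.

Penalty: 14 × 1% × A$589,234.79 = A$82,492.87… (below the 27.5% cap of A$162,039.57…)
Interest: A$589,234.79 × ((1 + 0.007)^14 − 1) = A$589,234.79 × 0.1025863… = A$60,447.4107…
Penalties + interest = A$82,492.8706 + A$60,447.4107… = A$142,940.28

A$142,940.28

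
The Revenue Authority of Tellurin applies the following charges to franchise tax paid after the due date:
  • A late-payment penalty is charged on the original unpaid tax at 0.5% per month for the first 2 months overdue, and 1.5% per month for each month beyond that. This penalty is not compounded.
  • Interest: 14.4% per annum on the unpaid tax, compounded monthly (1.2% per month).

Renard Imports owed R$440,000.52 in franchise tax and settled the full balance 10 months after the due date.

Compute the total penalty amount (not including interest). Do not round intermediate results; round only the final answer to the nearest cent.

R$57,200.07

Penalty, months 1–2: 2 × 0.5% × R$440,000.52 = R$4,400.01…
Penalty, months 3–10: 8 × 1.5% × R$440,000.52 = R$52,800.06…
Total penalty = R$4,400.01… + R$52,800.06… = R$57,200.07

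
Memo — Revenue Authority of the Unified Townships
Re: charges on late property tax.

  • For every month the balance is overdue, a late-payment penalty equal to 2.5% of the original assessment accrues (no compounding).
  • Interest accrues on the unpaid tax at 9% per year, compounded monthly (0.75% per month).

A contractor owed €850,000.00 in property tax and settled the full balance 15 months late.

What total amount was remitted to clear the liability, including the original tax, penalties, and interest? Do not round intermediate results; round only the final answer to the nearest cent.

€1,269,562.21

Late-payment penalty: 15 × 2.5% × €850,000.00 = €318,750.00
Interest: €850,000.00 × ((1 + 0.0075)^15 − 1) = €850,000.00 × 0.1186026… = €100,812.2051…
Total = €850,000.00 + €318,750.0000 + €100,812.2051… = €1,269,562.21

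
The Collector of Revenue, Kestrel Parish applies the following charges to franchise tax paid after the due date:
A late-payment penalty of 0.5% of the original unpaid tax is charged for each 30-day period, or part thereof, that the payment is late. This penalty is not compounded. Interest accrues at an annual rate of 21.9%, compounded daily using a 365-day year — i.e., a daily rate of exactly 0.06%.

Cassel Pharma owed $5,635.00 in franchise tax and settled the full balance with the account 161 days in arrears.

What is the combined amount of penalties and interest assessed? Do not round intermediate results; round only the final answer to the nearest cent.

$740.37

Penalty periods: ⌈161/30⌉ = 6; penalty = 6 × 0.5% × $5,635.00 = $169.05
Interest: $5,635.00 × ((1 + 0.0006)^161 − 1) = $5,635.00 × 0.10138781… = $571.3203…
Penalties + interest = $169.0500 + $571.3203… = $740.37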